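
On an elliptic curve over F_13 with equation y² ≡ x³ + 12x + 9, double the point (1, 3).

tangent at (1, 3): λ = (3·1² + 12)/(2·3) ≡ 2/6. 6⁻¹ ≡ 11 (mod 13) since 6·11 = 66 ≡ 1, so λ ≡ 2·11 ≡ 9.
  x = λ² - 1 - 1 = 81 - 2 ≡ 1; y = λ·(1 - 1) - 3 ≡ 10. → (1, 10)

(1, 10)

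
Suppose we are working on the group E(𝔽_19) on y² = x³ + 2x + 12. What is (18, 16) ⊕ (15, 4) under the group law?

(18, 16) + (15, 4). λ = (4 - 16)/(15 - 18) ≡ 7/16 mod 19. 16⁻¹ ≡ 6 (mod 19), so λ ≡ 4.
  x = λ² - 18 - 15 = 16 - 33 ≡ 2; y = λ·(18 - 2) - 16 ≡ 10. → (2, 10)

(2, 10)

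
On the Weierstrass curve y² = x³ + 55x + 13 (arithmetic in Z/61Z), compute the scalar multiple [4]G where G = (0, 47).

(12, 49)

Double-and-add on 4 = (100)₂. Start with G = (0, 47) for the leading 1-bit.
double: tangent at (0, 47): λ = (3·0² + 55)/(2·47) ≡ 55/33. 33⁻¹ ≡ 37 (mod 61) since 33·37 = 1221 ≡ 1, so λ ≡ 55·37 ≡ 22.
  x = λ² - 0 - 0 = 484 - 0 ≡ 57; y = λ·(0 - 57) - 47 ≡ 41. → (57, 41)
double: tangent at (57, 41): λ = (3·57² + 55)/(2·41) ≡ 42/21. 21⁻¹ ≡ 32 (mod 61), so λ ≡ 42·32 ≡ 2.
  x = λ² - 57 - 57 = 4 - 114 ≡ 12; y = λ·(57 - 12) - 41 ≡ 49. → (12, 49)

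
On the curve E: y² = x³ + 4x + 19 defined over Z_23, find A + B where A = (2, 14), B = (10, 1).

(2, 14) + (10, 1). λ = (1 - 14)/(10 - 2) ≡ 10/8 mod 23. 8⁻¹ ≡ 3 (mod 23), so λ ≡ 7.
  x = λ² - 2 - 10 = 49 - 12 ≡ 14; y = λ·(2 - 14) - 14 ≡ 17. → (14, 17)

(14, 17)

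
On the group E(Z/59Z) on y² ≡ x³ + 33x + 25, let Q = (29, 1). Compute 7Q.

Repeated addition: build up to 7Q.
2Q: tangent at (29, 1): λ = (3·29² + 33)/(2·1) ≡ 19/2. 2⁻¹ ≡ 30 (mod 59), so λ ≡ 19·30 ≡ 39.
  x = λ² - 29 - 29 = 1521 - 58 ≡ 47; y = λ·(29 - 47) - 1 ≡ 5. → (47, 5)
3Q: (47, 5) + (29, 1). λ = (1 - 5)/(29 - 47) ≡ 55/41 mod 59. 41⁻¹ ≡ 36 (mod 59), so λ ≡ 33.
  x = λ² - 47 - 29 = 1089 - 76 ≡ 10; y = λ·(47 - 10) - 5 ≡ 36. → (10, 36)
4Q: (10, 36) + (29, 1). λ = (1 - 36)/(29 - 10) ≡ 24/19 mod 59. 19⁻¹ ≡ 28 (mod 59) since 19·28 = 532 ≡ 1, so λ ≡ 23.
  x = λ² - 10 - 29 = 529 - 39 ≡ 18; y = λ·(10 - 18) - 36 ≡ 16. → (18, 16)
5Q: (18, 16) + (29, 1). λ = (1 - 16)/(29 - 18) ≡ 44/11 mod 59. 11⁻¹ ≡ 43 (mod 59) since 11·43 = 473 ≡ 1, so λ ≡ 4.
  x = λ² - 18 - 29 = 16 - 47 ≡ 28; y = λ·(18 - 28) - 16 ≡ 3. → (28, 3)
6Q: (28, 3) + (29, 1). λ = (1 - 3)/(29 - 28) ≡ 57/1 mod 59. 1⁻¹ ≡ 1 (mod 59), so λ ≡ 57.
  x = λ² - 28 - 29 = 3249 - 57 ≡ 6; y = λ·(28 - 6) - 3 ≡ 12. → (6, 12)
7Q: (6, 12) + (29, 1). λ = (1 - 12)/(29 - 6) ≡ 48/23 mod 59. 23⁻¹ ≡ 18 (mod 59), so λ ≡ 38.
  x = λ² - 6 - 29 = 1444 - 35 ≡ 52; y = λ·(6 - 52) - 12 ≡ 10. → (52, 10)

(52, 10)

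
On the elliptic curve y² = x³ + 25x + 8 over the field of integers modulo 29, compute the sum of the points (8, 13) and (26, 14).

(8, 13) + (26, 14). λ = (14 - 13)/(26 - 8) ≡ 1/18 mod 29. 18⁻¹ ≡ 21 (mod 29) since 18·21 = 378 ≡ 1, so λ ≡ 21.
  x = λ² - 8 - 26 = 441 - 34 ≡ 1; y = λ·(8 - 1) - 13 ≡ 18. → (1, 18)

(1, 18)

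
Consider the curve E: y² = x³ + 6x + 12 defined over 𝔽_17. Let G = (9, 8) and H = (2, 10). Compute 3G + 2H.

First 3G:
Repeated addition: build up to 3G.
2G: tangent at (9, 8): λ = (3·9² + 6)/(2·8) ≡ 11/16. 16⁻¹ ≡ 16 (mod 17), so λ ≡ 11·16 ≡ 6.
  x = λ² - 9 - 9 = 36 - 18 ≡ 1; y = λ·(9 - 1) - 8 ≡ 6. → (1, 6)
3G: (1, 6) + (9, 8). λ = (8 - 6)/(9 - 1) ≡ 2/8 mod 17. 8⁻¹ ≡ 15 (mod 17), so λ ≡ 13.
  x = λ² - 1 - 9 = 169 - 10 ≡ 6; y = λ·(1 - 6) - 6 ≡ 14. → (6, 14)
3G = (6, 14).
Next 2H:
Repeated addition: build up to 2H.
2H: tangent at (2, 10): λ = (3·2² + 6)/(2·10) ≡ 1/3. 3⁻¹ ≡ 6 (mod 17), so λ ≡ 1·6 ≡ 6.
  x = λ² - 2 - 2 = 36 - 4 ≡ 15; y = λ·(2 - 15) - 10 ≡ 14. → (15, 14)
2H = (15, 14).
Finally 3G + 2H:
(6, 14) + (15, 14). λ = (14 - 14)/(15 - 6) ≡ 0/9 mod 17. 9⁻¹ ≡ 2 (mod 17), so λ ≡ 0.
  x = λ² - 6 - 15 = 0 - 21 ≡ 13; y = λ·(6 - 13) - 14 ≡ 3. → (13, 3)

(13, 3)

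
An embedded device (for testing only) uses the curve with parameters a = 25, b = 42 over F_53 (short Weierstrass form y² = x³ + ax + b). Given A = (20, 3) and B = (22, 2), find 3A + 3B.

First 3A:
Repeated addition: build up to 3A.
2A: tangent at (20, 3): λ = (3·20² + 25)/(2·3) ≡ 6/6. 6⁻¹ ≡ 9 (mod 53) since 6·9 = 54 ≡ 1, so λ ≡ 6·9 ≡ 1.
  x = λ² - 20 - 20 = 1 - 40 ≡ 14; y = λ·(20 - 14) - 3 ≡ 3. → (14, 3)
3A: (14, 3) + (20, 3). λ = (3 - 3)/(20 - 14) ≡ 0/6 mod 53. 6⁻¹ ≡ 9 (mod 53), so λ ≡ 0.
  x = λ² - 14 - 20 = 0 - 34 ≡ 19; y = λ·(14 - 19) - 3 ≡ 50. → (19, 50)
3A = (19, 50).
Next 3B:
Repeated addition: build up to 3B.
2B: tangent at (22, 2): λ = (3·22² + 25)/(2·2) ≡ 46/4. 4⁻¹ ≡ 40 (mod 53) since 4·40 = 160 ≡ 1, so λ ≡ 46·40 ≡ 38.
  x = λ² - 22 - 22 = 1444 - 44 ≡ 22; y = λ·(22 - 22) - 2 ≡ 51. → (22, 51)
3B: (22, 51) + (22, 2): same x and y₁ ≡ -y₂, so the sum is O.
3B = O.
Finally 3A + 3B:
(19, 50) + O = (19, 50) (identity).

(19, 50)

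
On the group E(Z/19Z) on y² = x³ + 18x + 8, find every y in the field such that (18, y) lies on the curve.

x³ + 18x + 8 = 6164 ≡ 8 (mod 19).
8 is a non-residue mod 19; no y exists.

none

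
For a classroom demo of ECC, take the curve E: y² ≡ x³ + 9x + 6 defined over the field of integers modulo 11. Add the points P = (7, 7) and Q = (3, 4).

(7, 7) + (3, 4). λ = (4 - 7)/(3 - 7) ≡ 8/7 mod 11. 7⁻¹ ≡ 8 (mod 11) since 7·8 = 56 ≡ 1, so λ ≡ 9.
  x = λ² - 7 - 3 = 81 - 10 ≡ 5; y = λ·(7 - 5) - 7 ≡ 0. → (5, 0)

(5, 0)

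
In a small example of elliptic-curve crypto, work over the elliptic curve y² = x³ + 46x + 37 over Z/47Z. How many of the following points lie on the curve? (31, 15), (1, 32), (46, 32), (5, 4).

(31, 15): 15² ≡ 37, rhs ≡ 46 → off.
(1, 32): 32² ≡ 37, rhs ≡ 37 → on.
(46, 32): 32² ≡ 37, rhs ≡ 37 → on.
(5, 4): 4² ≡ 16, rhs ≡ 16 → on.

3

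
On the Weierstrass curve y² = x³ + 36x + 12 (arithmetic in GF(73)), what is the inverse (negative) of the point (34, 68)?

-(34, 68) = (34, -68 mod 73) = (34, 5).

(34, 5)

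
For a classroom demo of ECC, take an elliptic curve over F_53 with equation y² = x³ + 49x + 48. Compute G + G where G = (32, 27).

(25, 37)

tangent at (32, 27): λ = (3·32² + 49)/(2·27) ≡ 47/1. 1⁻¹ ≡ 1 (mod 53), so λ ≡ 47·1 ≡ 47.
  x = λ² - 32 - 32 = 2209 - 64 ≡ 25; y = λ·(32 - 25) - 27 ≡ 37. → (25, 37)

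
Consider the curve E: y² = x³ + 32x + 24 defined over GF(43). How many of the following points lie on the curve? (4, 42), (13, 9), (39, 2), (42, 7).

2

(4, 42): 42² ≡ 1, rhs ≡ 1 → on.
(13, 9): 9² ≡ 38, rhs ≡ 14 → off.
(39, 2): 2² ≡ 4, rhs ≡ 4 → on.
(42, 7): 7² ≡ 6, rhs ≡ 34 → off.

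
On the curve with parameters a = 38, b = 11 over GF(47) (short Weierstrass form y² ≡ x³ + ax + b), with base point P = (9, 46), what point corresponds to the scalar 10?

(6, 19)

Double-and-add on 10 = (1010)₂. Start with P = (9, 46) for the leading 1-bit.
double: tangent at (9, 46): λ = (3·9² + 38)/(2·46) ≡ 46/45. 45⁻¹ ≡ 23 (mod 47) since 45·23 = 1035 ≡ 1, so λ ≡ 46·23 ≡ 24.
  x = λ² - 9 - 9 = 576 - 18 ≡ 41; y = λ·(9 - 41) - 46 ≡ 32. → (41, 32)
double: tangent at (41, 32): λ = (3·41² + 38)/(2·32) ≡ 5/17. 17⁻¹ ≡ 36 (mod 47), so λ ≡ 5·36 ≡ 39.
  x = λ² - 41 - 41 = 1521 - 82 ≡ 29; y = λ·(41 - 29) - 32 ≡ 13. → (29, 13)
add P: (29, 13) + (9, 46). λ = (46 - 13)/(9 - 29) ≡ 33/27 mod 47. 27⁻¹ ≡ 7 (mod 47) since 27·7 = 189 ≡ 1, so λ ≡ 43.
  x = λ² - 29 - 9 = 1849 - 38 ≡ 25; y = λ·(29 - 25) - 13 ≡ 18. → (25, 18)
double: tangent at (25, 18): λ = (3·25² + 38)/(2·18) ≡ 33/36. 36⁻¹ ≡ 17 (mod 47) since 36·17 = 612 ≡ 1, so λ ≡ 33·17 ≡ 44.
  x = λ² - 25 - 25 = 1936 - 50 ≡ 6; y = λ·(25 - 6) - 18 ≡ 19. → (6, 19)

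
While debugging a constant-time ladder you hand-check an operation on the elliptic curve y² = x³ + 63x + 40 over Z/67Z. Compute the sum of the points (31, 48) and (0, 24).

(31, 48) + (0, 24). λ = (24 - 48)/(0 - 31) ≡ 43/36 mod 67. 36⁻¹ ≡ 54 (mod 67), so λ ≡ 44.
  x = λ² - 31 - 0 = 1936 - 31 ≡ 29; y = λ·(31 - 29) - 48 ≡ 40. → (29, 40)

(29, 40)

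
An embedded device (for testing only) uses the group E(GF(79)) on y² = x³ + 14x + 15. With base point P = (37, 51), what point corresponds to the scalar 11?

(18, 75)

Double-and-add on 11 = (1011)₂. Start with P = (37, 51) for the leading 1-bit.
double: tangent at (37, 51): λ = (3·37² + 14)/(2·51) ≡ 13/23. 23⁻¹ ≡ 55 (mod 79), so λ ≡ 13·55 ≡ 4.
  x = λ² - 37 - 37 = 16 - 74 ≡ 21; y = λ·(37 - 21) - 51 ≡ 13. → (21, 13)
double: tangent at (21, 13): λ = (3·21² + 14)/(2·13) ≡ 73/26. 26⁻¹ ≡ 76 (mod 79), so λ ≡ 73·76 ≡ 18.
  x = λ² - 21 - 21 = 324 - 42 ≡ 45; y = λ·(21 - 45) - 13 ≡ 29. → (45, 29)
add P: (45, 29) + (37, 51). λ = (51 - 29)/(37 - 45) ≡ 22/71 mod 79. 71⁻¹ ≡ 69 (mod 79), so λ ≡ 17.
  x = λ² - 45 - 37 = 289 - 82 ≡ 49; y = λ·(45 - 49) - 29 ≡ 61. → (49, 61)
double: tangent at (49, 61): λ = (3·49² + 14)/(2·61) ≡ 28/43. 43⁻¹ ≡ 68 (mod 79) since 43·68 = 2924 ≡ 1, so λ ≡ 28·68 ≡ 8.
  x = λ² - 49 - 49 = 64 - 98 ≡ 45; y = λ·(49 - 45) - 61 ≡ 50. → (45, 50)
add P: (45, 50) + (37, 51). λ = (51 - 50)/(37 - 45) ≡ 1/71 mod 79. 71⁻¹ ≡ 69 (mod 79) since 71·69 = 4899 ≡ 1, so λ ≡ 69.
  x = λ² - 45 - 37 = 4761 - 82 ≡ 18; y = λ·(45 - 18) - 50 ≡ 75. → (18, 75)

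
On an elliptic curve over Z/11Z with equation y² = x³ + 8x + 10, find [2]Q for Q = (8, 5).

(10, 10)

tangent at (8, 5): λ = (3·8² + 8)/(2·5) ≡ 2/10. 10⁻¹ ≡ 10 (mod 11) since 10·10 = 100 ≡ 1, so λ ≡ 2·10 ≡ 9.
  x = λ² - 8 - 8 = 81 - 16 ≡ 10; y = λ·(8 - 10) - 5 ≡ 10. → (10, 10)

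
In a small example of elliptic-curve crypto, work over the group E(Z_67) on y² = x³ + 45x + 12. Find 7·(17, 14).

(63, 61)

Write P = (17, 14).
Repeated addition: build up to 7P.
2P: tangent at (17, 14): λ = (3·17² + 45)/(2·14) ≡ 41/28. 28⁻¹ ≡ 12 (mod 67), so λ ≡ 41·12 ≡ 23.
  x = λ² - 17 - 17 = 529 - 34 ≡ 26; y = λ·(17 - 26) - 14 ≡ 47. → (26, 47)
3P: (26, 47) + (17, 14). λ = (14 - 47)/(17 - 26) ≡ 34/58 mod 67. 58⁻¹ ≡ 52 (mod 67), so λ ≡ 26.
  x = λ² - 26 - 17 = 676 - 43 ≡ 30; y = λ·(26 - 30) - 47 ≡ 50. → (30, 50)
4P: (30, 50) + (17, 14). λ = (14 - 50)/(17 - 30) ≡ 31/54 mod 67. 54⁻¹ ≡ 36 (mod 67) since 54·36 = 1944 ≡ 1, so λ ≡ 44.
  x = λ² - 30 - 17 = 1936 - 47 ≡ 13; y = λ·(30 - 13) - 50 ≡ 28. → (13, 28)
5P: (13, 28) + (17, 14). λ = (14 - 28)/(17 - 13) ≡ 53/4 mod 67. 4⁻¹ ≡ 17 (mod 67), so λ ≡ 30.
  x = λ² - 13 - 17 = 900 - 30 ≡ 66; y = λ·(13 - 66) - 28 ≡ 57. → (66, 57)
6P: (66, 57) + (17, 14). λ = (14 - 57)/(17 - 66) ≡ 24/18 mod 67. 18⁻¹ ≡ 41 (mod 67) since 18·41 = 738 ≡ 1, so λ ≡ 46.
  x = λ² - 66 - 17 = 2116 - 83 ≡ 23; y = λ·(66 - 23) - 57 ≡ 45. → (23, 45)
7P: (23, 45) + (17, 14). λ = (14 - 45)/(17 - 23) ≡ 36/61 mod 67. 61⁻¹ ≡ 11 (mod 67), so λ ≡ 61.
  x = λ² - 23 - 17 = 3721 - 40 ≡ 63; y = λ·(23 - 63) - 45 ≡ 61. → (63, 61)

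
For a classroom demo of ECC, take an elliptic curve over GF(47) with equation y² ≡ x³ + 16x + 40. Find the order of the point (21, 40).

2P: tangent at (21, 40): λ = (3·21² + 16)/(2·40) ≡ 23/33. 33⁻¹ ≡ 10 (mod 47), so λ ≡ 23·10 ≡ 42.
  x = λ² - 21 - 21 = 1764 - 42 ≡ 30; y = λ·(21 - 30) - 40 ≡ 5. → (30, 5)
3P: (30, 5) + (21, 40). λ = (40 - 5)/(21 - 30) ≡ 35/38 mod 47. 38⁻¹ ≡ 26 (mod 47), so λ ≡ 17.
  x = λ² - 30 - 21 = 289 - 51 ≡ 3; y = λ·(30 - 3) - 5 ≡ 31. → (3, 31)
4P: (3, 31) + (21, 40). λ = (40 - 31)/(21 - 3) ≡ 9/18 mod 47. 18⁻¹ ≡ 34 (mod 47), so λ ≡ 24.
  x = λ² - 3 - 21 = 576 - 24 ≡ 35; y = λ·(3 - 35) - 31 ≡ 0. → (35, 0)
5P: (35, 0) + (21, 40). λ = (40 - 0)/(21 - 35) ≡ 40/33 mod 47. 33⁻¹ ≡ 10 (mod 47), so λ ≡ 24.
  x = λ² - 35 - 21 = 576 - 56 ≡ 3; y = λ·(35 - 3) - 0 ≡ 16. → (3, 16)
6P: (3, 16) + (21, 40). λ = (40 - 16)/(21 - 3) ≡ 24/18 mod 47. 18⁻¹ ≡ 34 (mod 47) since 18·34 = 612 ≡ 1, so λ ≡ 17.
  x = λ² - 3 - 21 = 289 - 24 ≡ 30; y = λ·(3 - 30) - 16 ≡ 42. → (30, 42)
7P: (30, 42) + (21, 40). λ = (40 - 42)/(21 - 30) ≡ 45/38 mod 47. 38⁻¹ ≡ 26 (mod 47) since 38·26 = 988 ≡ 1, so λ ≡ 42.
  x = λ² - 30 - 21 = 1764 - 51 ≡ 21; y = λ·(30 - 21) - 42 ≡ 7. → (21, 7)
8P: (21, 7) + (21, 40): same x and y₁ ≡ -y₂, so the sum is O.
8P = O, so the order is 8.

8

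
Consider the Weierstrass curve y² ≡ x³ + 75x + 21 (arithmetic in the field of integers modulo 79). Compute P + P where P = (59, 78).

(11, 53)

tangent at (59, 78): λ = (3·59² + 75)/(2·78) ≡ 11/77. 77⁻¹ ≡ 39 (mod 79) since 77·39 = 3003 ≡ 1, so λ ≡ 11·39 ≡ 34.
  x = λ² - 59 - 59 = 1156 - 118 ≡ 11; y = λ·(59 - 11) - 78 ≡ 53. → (11, 53)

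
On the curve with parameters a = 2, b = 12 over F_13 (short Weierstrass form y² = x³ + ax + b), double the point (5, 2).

(12, 3)

tangent at (5, 2): λ = (3·5² + 2)/(2·2) ≡ 12/4. 4⁻¹ ≡ 10 (mod 13), so λ ≡ 12·10 ≡ 3.
  x = λ² - 5 - 5 = 9 - 10 ≡ 12; y = λ·(5 - 12) - 2 ≡ 3. → (12, 3)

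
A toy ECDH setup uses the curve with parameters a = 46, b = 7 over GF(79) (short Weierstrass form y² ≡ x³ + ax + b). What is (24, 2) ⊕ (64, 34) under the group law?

(58, 34)

(24, 2) + (64, 34). λ = (34 - 2)/(64 - 24) ≡ 32/40 mod 79. 40⁻¹ ≡ 2 (mod 79) since 40·2 = 80 ≡ 1, so λ ≡ 64.
  x = λ² - 24 - 64 = 4096 - 88 ≡ 58; y = λ·(24 - 58) - 2 ≡ 34. → (58, 34)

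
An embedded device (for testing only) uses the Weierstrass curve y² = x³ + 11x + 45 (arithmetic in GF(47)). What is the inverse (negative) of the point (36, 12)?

(36, 35)

-(36, 12) = (36, -12 mod 47) = (36, 35).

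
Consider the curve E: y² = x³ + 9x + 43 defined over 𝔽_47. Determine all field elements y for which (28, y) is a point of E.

x³ + 9x + 43 = 22247 ≡ 16 (mod 47).
Square roots of 16 mod 47: 4 and 43 (since 4² = 16 ≡ 16).

4, 43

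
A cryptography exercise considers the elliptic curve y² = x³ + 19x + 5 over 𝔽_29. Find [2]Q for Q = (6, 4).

tangent at (6, 4): λ = (3·6² + 19)/(2·4) ≡ 11/8. 8⁻¹ ≡ 11 (mod 29) since 8·11 = 88 ≡ 1, so λ ≡ 11·11 ≡ 5.
  x = λ² - 6 - 6 = 25 - 12 ≡ 13; y = λ·(6 - 13) - 4 ≡ 19. → (13, 19)

(13, 19)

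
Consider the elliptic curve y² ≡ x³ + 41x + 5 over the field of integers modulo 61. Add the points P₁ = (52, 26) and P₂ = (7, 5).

(54, 30)

(52, 26) + (7, 5). λ = (5 - 26)/(7 - 52) ≡ 40/16 mod 61. 16⁻¹ ≡ 42 (mod 61) since 16·42 = 672 ≡ 1, so λ ≡ 33.
  x = λ² - 52 - 7 = 1089 - 59 ≡ 54; y = λ·(52 - 54) - 26 ≡ 30. → (54, 30)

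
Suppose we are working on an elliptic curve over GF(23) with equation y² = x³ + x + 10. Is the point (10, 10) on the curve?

y² = 10² ≡ 8; x³ + 1x + 10 = 1020 ≡ 8 (mod 23). 8 = 8.

yes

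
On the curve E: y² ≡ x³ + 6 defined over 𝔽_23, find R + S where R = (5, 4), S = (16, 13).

(5, 4) + (16, 13). λ = (13 - 4)/(16 - 5) ≡ 9/11 mod 23. 11⁻¹ ≡ 21 (mod 23) since 11·21 = 231 ≡ 1, so λ ≡ 5.
  x = λ² - 5 - 16 = 25 - 21 ≡ 4; y = λ·(5 - 4) - 4 ≡ 1. → (4, 1)

(4, 1)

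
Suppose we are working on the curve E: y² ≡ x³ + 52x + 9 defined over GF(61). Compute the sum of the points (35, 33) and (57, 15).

(10, 2)

(35, 33) + (57, 15). λ = (15 - 33)/(57 - 35) ≡ 43/22 mod 61. 22⁻¹ ≡ 25 (mod 61), so λ ≡ 38.
  x = λ² - 35 - 57 = 1444 - 92 ≡ 10; y = λ·(35 - 10) - 33 ≡ 2. → (10, 2)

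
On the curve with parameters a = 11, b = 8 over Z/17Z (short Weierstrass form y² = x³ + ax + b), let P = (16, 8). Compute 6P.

(3, 0)

Repeated addition: build up to 6P.
2P: tangent at (16, 8): λ = (3·16² + 11)/(2·8) ≡ 14/16. 16⁻¹ ≡ 16 (mod 17), so λ ≡ 14·16 ≡ 3.
  x = λ² - 16 - 16 = 9 - 32 ≡ 11; y = λ·(16 - 11) - 8 ≡ 7. → (11, 7)
3P: (11, 7) + (16, 8). λ = (8 - 7)/(16 - 11) ≡ 1/5 mod 17. 5⁻¹ ≡ 7 (mod 17), so λ ≡ 7.
  x = λ² - 11 - 16 = 49 - 27 ≡ 5; y = λ·(11 - 5) - 7 ≡ 1. → (5, 1)
4P: (5, 1) + (16, 8). λ = (8 - 1)/(16 - 5) ≡ 7/11 mod 17. 11⁻¹ ≡ 14 (mod 17), so λ ≡ 13.
  x = λ² - 5 - 16 = 169 - 21 ≡ 12; y = λ·(5 - 12) - 1 ≡ 10. → (12, 10)
5P: (12, 10) + (16, 8). λ = (8 - 10)/(16 - 12) ≡ 15/4 mod 17. 4⁻¹ ≡ 13 (mod 17) since 4·13 = 52 ≡ 1, so λ ≡ 8.
  x = λ² - 12 - 16 = 64 - 28 ≡ 2; y = λ·(12 - 2) - 10 ≡ 2. → (2, 2)
6P: (2, 2) + (16, 8). λ = (8 - 2)/(16 - 2) ≡ 6/14 mod 17. 14⁻¹ ≡ 11 (mod 17) since 14·11 = 154 ≡ 1, so λ ≡ 15.
  x = λ² - 2 - 16 = 225 - 18 ≡ 3; y = λ·(2 - 3) - 2 ≡ 0. → (3, 0)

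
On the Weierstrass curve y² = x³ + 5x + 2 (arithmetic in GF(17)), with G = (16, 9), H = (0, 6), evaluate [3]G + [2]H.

First 3G:
Repeated addition: build up to 3G.
2G: tangent at (16, 9): λ = (3·16² + 5)/(2·9) ≡ 8/1. 1⁻¹ ≡ 1 (mod 17) since 1·1 = 1 ≡ 1, so λ ≡ 8·1 ≡ 8.
  x = λ² - 16 - 16 = 64 - 32 ≡ 15; y = λ·(16 - 15) - 9 ≡ 16. → (15, 16)
3G: (15, 16) + (16, 9). λ = (9 - 16)/(16 - 15) ≡ 10/1 mod 17. 1⁻¹ ≡ 1 (mod 17) since 1·1 = 1 ≡ 1, so λ ≡ 10.
  x = λ² - 15 - 16 = 100 - 31 ≡ 1; y = λ·(15 - 1) - 16 ≡ 5. → (1, 5)
3G = (1, 5).
Next 2H:
Repeated addition: build up to 2H.
2H: tangent at (0, 6): λ = (3·0² + 5)/(2·6) ≡ 5/12. 12⁻¹ ≡ 10 (mod 17) since 12·10 = 120 ≡ 1, so λ ≡ 5·10 ≡ 16.
  x = λ² - 0 - 0 = 256 - 0 ≡ 1; y = λ·(0 - 1) - 6 ≡ 12. → (1, 12)
2H = (1, 12).
Finally 3G + 2H:
(1, 5) + (1, 12): same x and y₁ ≡ -y₂, so the sum is O.

O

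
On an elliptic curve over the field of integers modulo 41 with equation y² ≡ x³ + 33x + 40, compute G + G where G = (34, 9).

tangent at (34, 9): λ = (3·34² + 33)/(2·9) ≡ 16/18. 18⁻¹ ≡ 16 (mod 41), so λ ≡ 16·16 ≡ 10.
  x = λ² - 34 - 34 = 100 - 68 ≡ 32; y = λ·(34 - 32) - 9 ≡ 11. → (32, 11)

(32, 11)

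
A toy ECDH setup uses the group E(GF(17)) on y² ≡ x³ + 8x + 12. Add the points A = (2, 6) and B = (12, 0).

(2, 6) + (12, 0). λ = (0 - 6)/(12 - 2) ≡ 11/10 mod 17. 10⁻¹ ≡ 12 (mod 17), so λ ≡ 13.
  x = λ² - 2 - 12 = 169 - 14 ≡ 2; y = λ·(2 - 2) - 6 ≡ 11. → (2, 11)

(2, 11)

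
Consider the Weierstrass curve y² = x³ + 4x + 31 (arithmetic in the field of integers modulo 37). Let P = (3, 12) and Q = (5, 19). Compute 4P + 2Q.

(15, 32)

First 4P:
Double-and-add on 4 = (100)₂. Start with P = (3, 12) for the leading 1-bit.
double: tangent at (3, 12): λ = (3·3² + 4)/(2·12) ≡ 31/24. 24⁻¹ ≡ 17 (mod 37) since 24·17 = 408 ≡ 1, so λ ≡ 31·17 ≡ 9.
  x = λ² - 3 - 3 = 81 - 6 ≡ 1; y = λ·(3 - 1) - 12 ≡ 6. → (1, 6)
double: tangent at (1, 6): λ = (3·1² + 4)/(2·6) ≡ 7/12. 12⁻¹ ≡ 34 (mod 37) since 12·34 = 408 ≡ 1, so λ ≡ 7·34 ≡ 16.
  x = λ² - 1 - 1 = 256 - 2 ≡ 32; y = λ·(1 - 32) - 6 ≡ 16. → (32, 16)
4P = (32, 16).
Next 2Q:
Repeated addition: build up to 2Q.
2Q: tangent at (5, 19): λ = (3·5² + 4)/(2·19) ≡ 5/1. 1⁻¹ ≡ 1 (mod 37), so λ ≡ 5·1 ≡ 5.
  x = λ² - 5 - 5 = 25 - 10 ≡ 15; y = λ·(5 - 15) - 19 ≡ 5. → (15, 5)
2Q = (15, 5).
Finally 4P + 2Q:
(32, 16) + (15, 5). λ = (5 - 16)/(15 - 32) ≡ 26/20 mod 37. 20⁻¹ ≡ 13 (mod 37) since 20·13 = 260 ≡ 1, so λ ≡ 5.
  x = λ² - 32 - 15 = 25 - 47 ≡ 15; y = λ·(32 - 15) - 16 ≡ 32. → (15, 32)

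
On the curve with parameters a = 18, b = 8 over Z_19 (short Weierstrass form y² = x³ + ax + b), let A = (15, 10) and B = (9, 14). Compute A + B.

(6, 3)

(15, 10) + (9, 14). λ = (14 - 10)/(9 - 15) ≡ 4/13 mod 19. 13⁻¹ ≡ 3 (mod 19), so λ ≡ 12.
  x = λ² - 15 - 9 = 144 - 24 ≡ 6; y = λ·(15 - 6) - 10 ≡ 3. → (6, 3)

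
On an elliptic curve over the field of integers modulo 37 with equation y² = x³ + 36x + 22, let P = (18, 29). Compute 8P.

Repeated addition: build up to 8P.
2P: tangent at (18, 29): λ = (3·18² + 36)/(2·29) ≡ 9/21. 21⁻¹ ≡ 30 (mod 37), so λ ≡ 9·30 ≡ 11.
  x = λ² - 18 - 18 = 121 - 36 ≡ 11; y = λ·(18 - 11) - 29 ≡ 11. → (11, 11)
3P: (11, 11) + (18, 29). λ = (29 - 11)/(18 - 11) ≡ 18/7 mod 37. 7⁻¹ ≡ 16 (mod 37) since 7·16 = 112 ≡ 1, so λ ≡ 29.
  x = λ² - 11 - 18 = 841 - 29 ≡ 35; y = λ·(11 - 35) - 11 ≡ 33. → (35, 33)
4P: (35, 33) + (18, 29). λ = (29 - 33)/(18 - 35) ≡ 33/20 mod 37. 20⁻¹ ≡ 13 (mod 37) since 20·13 = 260 ≡ 1, so λ ≡ 22.
  x = λ² - 35 - 18 = 484 - 53 ≡ 24; y = λ·(35 - 24) - 33 ≡ 24. → (24, 24)
5P: (24, 24) + (18, 29). λ = (29 - 24)/(18 - 24) ≡ 5/31 mod 37. 31⁻¹ ≡ 6 (mod 37), so λ ≡ 30.
  x = λ² - 24 - 18 = 900 - 42 ≡ 7; y = λ·(24 - 7) - 24 ≡ 5. → (7, 5)
6P: (7, 5) + (18, 29). λ = (29 - 5)/(18 - 7) ≡ 24/11 mod 37. 11⁻¹ ≡ 27 (mod 37) since 11·27 = 297 ≡ 1, so λ ≡ 19.
  x = λ² - 7 - 18 = 361 - 25 ≡ 3; y = λ·(7 - 3) - 5 ≡ 34. → (3, 34)
7P: (3, 34) + (18, 29). λ = (29 - 34)/(18 - 3) ≡ 32/15 mod 37. 15⁻¹ ≡ 5 (mod 37) since 15·5 = 75 ≡ 1, so λ ≡ 12.
  x = λ² - 3 - 18 = 144 - 21 ≡ 12; y = λ·(3 - 12) - 34 ≡ 6. → (12, 6)
8P: (12, 6) + (18, 29). λ = (29 - 6)/(18 - 12) ≡ 23/6 mod 37. 6⁻¹ ≡ 31 (mod 37) since 6·31 = 186 ≡ 1, so λ ≡ 10.
  x = λ² - 12 - 18 = 100 - 30 ≡ 33; y = λ·(12 - 33) - 6 ≡ 6. → (33, 6)

(33, 6)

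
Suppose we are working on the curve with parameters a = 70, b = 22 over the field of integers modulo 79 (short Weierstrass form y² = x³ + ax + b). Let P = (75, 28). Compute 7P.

(20, 69)

Repeated addition: build up to 7P.
2P: tangent at (75, 28): λ = (3·75² + 70)/(2·28) ≡ 39/56. 56⁻¹ ≡ 24 (mod 79), so λ ≡ 39·24 ≡ 67.
  x = λ² - 75 - 75 = 4489 - 150 ≡ 73; y = λ·(75 - 73) - 28 ≡ 27. → (73, 27)
3P: (73, 27) + (75, 28). λ = (28 - 27)/(75 - 73) ≡ 1/2 mod 79. 2⁻¹ ≡ 40 (mod 79), so λ ≡ 40.
  x = λ² - 73 - 75 = 1600 - 148 ≡ 30; y = λ·(73 - 30) - 27 ≡ 34. → (30, 34)
4P: (30, 34) + (75, 28). λ = (28 - 34)/(75 - 30) ≡ 73/45 mod 79. 45⁻¹ ≡ 72 (mod 79), so λ ≡ 42.
  x = λ² - 30 - 75 = 1764 - 105 ≡ 0; y = λ·(30 - 0) - 34 ≡ 41. → (0, 41)
5P: (0, 41) + (75, 28). λ = (28 - 41)/(75 - 0) ≡ 66/75 mod 79. 75⁻¹ ≡ 59 (mod 79), so λ ≡ 23.
  x = λ² - 0 - 75 = 529 - 75 ≡ 59; y = λ·(0 - 59) - 41 ≡ 24. → (59, 24)
6P: (59, 24) + (75, 28). λ = (28 - 24)/(75 - 59) ≡ 4/16 mod 79. 16⁻¹ ≡ 5 (mod 79), so λ ≡ 20.
  x = λ² - 59 - 75 = 400 - 134 ≡ 29; y = λ·(59 - 29) - 24 ≡ 23. → (29, 23)
7P: (29, 23) + (75, 28). λ = (28 - 23)/(75 - 29) ≡ 5/46 mod 79. 46⁻¹ ≡ 67 (mod 79), so λ ≡ 19.
  x = λ² - 29 - 75 = 361 - 104 ≡ 20; y = λ·(29 - 20) - 23 ≡ 69. → (20, 69)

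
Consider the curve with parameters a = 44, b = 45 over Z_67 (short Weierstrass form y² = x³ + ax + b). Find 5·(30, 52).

Write G = (30, 52).
Double-and-add on 5 = (101)₂. Start with G = (30, 52) for the leading 1-bit.
double: tangent at (30, 52): λ = (3·30² + 44)/(2·52) ≡ 64/37. 37⁻¹ ≡ 29 (mod 67), so λ ≡ 64·29 ≡ 47.
  x = λ² - 30 - 30 = 2209 - 60 ≡ 5; y = λ·(30 - 5) - 52 ≡ 51. → (5, 51)
double: tangent at (5, 51): λ = (3·5² + 44)/(2·51) ≡ 52/35. 35⁻¹ ≡ 23 (mod 67) since 35·23 = 805 ≡ 1, so λ ≡ 52·23 ≡ 57.
  x = λ² - 5 - 5 = 3249 - 10 ≡ 23; y = λ·(5 - 23) - 51 ≡ 62. → (23, 62)
add G: (23, 62) + (30, 52). λ = (52 - 62)/(30 - 23) ≡ 57/7 mod 67. 7⁻¹ ≡ 48 (mod 67), so λ ≡ 56.
  x = λ² - 23 - 30 = 3136 - 53 ≡ 1; y = λ·(23 - 1) - 62 ≡ 31. → (1, 31)

(1, 31)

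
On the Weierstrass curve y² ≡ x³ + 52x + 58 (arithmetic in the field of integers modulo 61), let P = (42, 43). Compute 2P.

(52, 52)

tangent at (42, 43): λ = (3·42² + 52)/(2·43) ≡ 37/25. 25⁻¹ ≡ 22 (mod 61), so λ ≡ 37·22 ≡ 21.
  x = λ² - 42 - 42 = 441 - 84 ≡ 52; y = λ·(42 - 52) - 43 ≡ 52. → (52, 52)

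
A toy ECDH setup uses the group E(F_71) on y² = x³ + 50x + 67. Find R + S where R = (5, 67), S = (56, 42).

(5, 67) + (56, 42). λ = (42 - 67)/(56 - 5) ≡ 46/51 mod 71. 51⁻¹ ≡ 39 (mod 71), so λ ≡ 19.
  x = λ² - 5 - 56 = 361 - 61 ≡ 16; y = λ·(5 - 16) - 67 ≡ 8. → (16, 8)

(16, 8)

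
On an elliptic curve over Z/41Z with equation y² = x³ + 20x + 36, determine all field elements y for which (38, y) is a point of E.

20, 21

x³ + 20x + 36 = 55668 ≡ 31 (mod 41).
Square roots of 31 mod 41: 20 and 21 (since 20² = 400 ≡ 31).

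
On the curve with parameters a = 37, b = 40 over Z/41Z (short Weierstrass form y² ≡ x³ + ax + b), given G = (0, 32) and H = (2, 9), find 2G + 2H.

(24, 22)

First 2G:
Repeated addition: build up to 2G.
2G: tangent at (0, 32): λ = (3·0² + 37)/(2·32) ≡ 37/23. 23⁻¹ ≡ 25 (mod 41), so λ ≡ 37·25 ≡ 23.
  x = λ² - 0 - 0 = 529 - 0 ≡ 37; y = λ·(0 - 37) - 32 ≡ 19. → (37, 19)
2G = (37, 19).
Next 2H:
Repeated addition: build up to 2H.
2H: tangent at (2, 9): λ = (3·2² + 37)/(2·9) ≡ 8/18. 18⁻¹ ≡ 16 (mod 41), so λ ≡ 8·16 ≡ 5.
  x = λ² - 2 - 2 = 25 - 4 ≡ 21; y = λ·(2 - 21) - 9 ≡ 19. → (21, 19)
2H = (21, 19).
Finally 2G + 2H:
(37, 19) + (21, 19). λ = (19 - 19)/(21 - 37) ≡ 0/25 mod 41. 25⁻¹ ≡ 23 (mod 41), so λ ≡ 0.
  x = λ² - 37 - 21 = 0 - 58 ≡ 24; y = λ·(37 - 24) - 19 ≡ 22. → (24, 22)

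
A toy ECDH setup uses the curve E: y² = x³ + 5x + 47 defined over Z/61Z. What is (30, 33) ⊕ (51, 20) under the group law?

(30, 33) + (51, 20). λ = (20 - 33)/(51 - 30) ≡ 48/21 mod 61. 21⁻¹ ≡ 32 (mod 61), so λ ≡ 11.
  x = λ² - 30 - 51 = 121 - 81 ≡ 40; y = λ·(30 - 40) - 33 ≡ 40. → (40, 40)

(40, 40)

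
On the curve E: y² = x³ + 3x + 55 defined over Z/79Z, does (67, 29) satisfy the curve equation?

no

y² = 29² ≡ 51; x³ + 3x + 55 = 301019 ≡ 29 (mod 79). 51 ≠ 29.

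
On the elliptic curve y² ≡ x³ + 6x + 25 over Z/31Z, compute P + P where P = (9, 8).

(17, 7)

tangent at (9, 8): λ = (3·9² + 6)/(2·8) ≡ 1/16. 16⁻¹ ≡ 2 (mod 31) since 16·2 = 32 ≡ 1, so λ ≡ 1·2 ≡ 2.
  x = λ² - 9 - 9 = 4 - 18 ≡ 17; y = λ·(9 - 17) - 8 ≡ 7. → (17, 7)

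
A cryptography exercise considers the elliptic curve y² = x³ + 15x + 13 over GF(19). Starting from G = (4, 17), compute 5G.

Double-and-add on 5 = (101)₂. Start with G = (4, 17) for the leading 1-bit.
double: tangent at (4, 17): λ = (3·4² + 15)/(2·17) ≡ 6/15. 15⁻¹ ≡ 14 (mod 19), so λ ≡ 6·14 ≡ 8.
  x = λ² - 4 - 4 = 64 - 8 ≡ 18; y = λ·(4 - 18) - 17 ≡ 4. → (18, 4)
double: tangent at (18, 4): λ = (3·18² + 15)/(2·4) ≡ 18/8. 8⁻¹ ≡ 12 (mod 19), so λ ≡ 18·12 ≡ 7.
  x = λ² - 18 - 18 = 49 - 36 ≡ 13; y = λ·(18 - 13) - 4 ≡ 12. → (13, 12)
add G: (13, 12) + (4, 17). λ = (17 - 12)/(4 - 13) ≡ 5/10 mod 19. 10⁻¹ ≡ 2 (mod 19), so λ ≡ 10.
  x = λ² - 13 - 4 = 100 - 17 ≡ 7; y = λ·(13 - 7) - 12 ≡ 10. → (7, 10)

(7, 10)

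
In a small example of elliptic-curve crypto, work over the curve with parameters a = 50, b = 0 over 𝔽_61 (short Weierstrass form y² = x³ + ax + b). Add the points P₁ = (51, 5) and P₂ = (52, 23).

(51, 5) + (52, 23). λ = (23 - 5)/(52 - 51) ≡ 18/1 mod 61. 1⁻¹ ≡ 1 (mod 61) since 1·1 = 1 ≡ 1, so λ ≡ 18.
  x = λ² - 51 - 52 = 324 - 103 ≡ 38; y = λ·(51 - 38) - 5 ≡ 46. → (38, 46)

(38, 46)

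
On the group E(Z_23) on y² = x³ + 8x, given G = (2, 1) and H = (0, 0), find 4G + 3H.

(2, 1)

First 4G:
Repeated addition: build up to 4G.
2G: tangent at (2, 1): λ = (3·2² + 8)/(2·1) ≡ 20/2. 2⁻¹ ≡ 12 (mod 23), so λ ≡ 20·12 ≡ 10.
  x = λ² - 2 - 2 = 100 - 4 ≡ 4; y = λ·(2 - 4) - 1 ≡ 2. → (4, 2)
3G: (4, 2) + (2, 1). λ = (1 - 2)/(2 - 4) ≡ 22/21 mod 23. 21⁻¹ ≡ 11 (mod 23) since 21·11 = 231 ≡ 1, so λ ≡ 12.
  x = λ² - 4 - 2 = 144 - 6 ≡ 0; y = λ·(4 - 0) - 2 ≡ 0. → (0, 0)
4G: (0, 0) + (2, 1). λ = (1 - 0)/(2 - 0) ≡ 1/2 mod 23. 2⁻¹ ≡ 12 (mod 23) since 2·12 = 24 ≡ 1, so λ ≡ 12.
  x = λ² - 0 - 2 = 144 - 2 ≡ 4; y = λ·(0 - 4) - 0 ≡ 21. → (4, 21)
4G = (4, 21).
Next 3H:
Repeated addition: build up to 3H.
2H: (0, 0) + (0, 0): same x and y₁ ≡ -y₂, so the sum is O.
3H: O + (0, 0) = (0, 0) (identity).
3H = (0, 0).
Finally 4G + 3H:
(4, 21) + (0, 0). λ = (0 - 21)/(0 - 4) ≡ 2/19 mod 23. 19⁻¹ ≡ 17 (mod 23) since 19·17 = 323 ≡ 1, so λ ≡ 11.
  x = λ² - 4 - 0 = 121 - 4 ≡ 2; y = λ·(4 - 2) - 21 ≡ 1. → (2, 1)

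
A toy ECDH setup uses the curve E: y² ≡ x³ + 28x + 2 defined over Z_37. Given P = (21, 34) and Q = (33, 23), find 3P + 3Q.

(14, 20)

First 3P:
Repeated addition: build up to 3P.
2P: tangent at (21, 34): λ = (3·21² + 28)/(2·34) ≡ 19/31. 31⁻¹ ≡ 6 (mod 37) since 31·6 = 186 ≡ 1, so λ ≡ 19·6 ≡ 3.
  x = λ² - 21 - 21 = 9 - 42 ≡ 4; y = λ·(21 - 4) - 34 ≡ 17. → (4, 17)
3P: (4, 17) + (21, 34). λ = (34 - 17)/(21 - 4) ≡ 17/17 mod 37. 17⁻¹ ≡ 24 (mod 37) since 17·24 = 408 ≡ 1, so λ ≡ 1.
  x = λ² - 4 - 21 = 1 - 25 ≡ 13; y = λ·(4 - 13) - 17 ≡ 11. → (13, 11)
3P = (13, 11).
Next 3Q:
Repeated addition: build up to 3Q.
2Q: tangent at (33, 23): λ = (3·33² + 28)/(2·23) ≡ 2/9. 9⁻¹ ≡ 33 (mod 37), so λ ≡ 2·33 ≡ 29.
  x = λ² - 33 - 33 = 841 - 66 ≡ 35; y = λ·(33 - 35) - 23 ≡ 30. → (35, 30)
3Q: (35, 30) + (33, 23). λ = (23 - 30)/(33 - 35) ≡ 30/35 mod 37. 35⁻¹ ≡ 18 (mod 37) since 35·18 = 630 ≡ 1, so λ ≡ 22.
  x = λ² - 35 - 33 = 484 - 68 ≡ 9; y = λ·(35 - 9) - 30 ≡ 24. → (9, 24)
3Q = (9, 24).
Finally 3P + 3Q:
(13, 11) + (9, 24). λ = (24 - 11)/(9 - 13) ≡ 13/33 mod 37. 33⁻¹ ≡ 9 (mod 37), so λ ≡ 6.
  x = λ² - 13 - 9 = 36 - 22 ≡ 14; y = λ·(13 - 14) - 11 ≡ 20. → (14, 20)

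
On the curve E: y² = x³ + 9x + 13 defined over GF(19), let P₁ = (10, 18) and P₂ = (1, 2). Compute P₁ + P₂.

(10, 18) + (1, 2). λ = (2 - 18)/(1 - 10) ≡ 3/10 mod 19. 10⁻¹ ≡ 2 (mod 19), so λ ≡ 6.
  x = λ² - 10 - 1 = 36 - 11 ≡ 6; y = λ·(10 - 6) - 18 ≡ 6. → (6, 6)

(6, 6)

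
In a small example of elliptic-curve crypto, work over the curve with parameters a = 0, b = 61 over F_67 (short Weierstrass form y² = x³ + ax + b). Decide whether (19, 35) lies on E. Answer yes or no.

yes

y² = 35² ≡ 19; x³ + 0x + 61 = 6920 ≡ 19 (mod 67). 19 = 19.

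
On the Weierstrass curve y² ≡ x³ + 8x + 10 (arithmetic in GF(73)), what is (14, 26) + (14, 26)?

tangent at (14, 26): λ = (3·14² + 8)/(2·26) ≡ 12/52. 52⁻¹ ≡ 66 (mod 73) since 52·66 = 3432 ≡ 1, so λ ≡ 12·66 ≡ 62.
  x = λ² - 14 - 14 = 3844 - 28 ≡ 20; y = λ·(14 - 20) - 26 ≡ 40. → (20, 40)

(20, 40)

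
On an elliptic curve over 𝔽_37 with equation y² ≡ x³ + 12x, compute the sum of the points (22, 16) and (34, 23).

(15, 22)

(22, 16) + (34, 23). λ = (23 - 16)/(34 - 22) ≡ 7/12 mod 37. 12⁻¹ ≡ 34 (mod 37), so λ ≡ 16.
  x = λ² - 22 - 34 = 256 - 56 ≡ 15; y = λ·(22 - 15) - 16 ≡ 22. → (15, 22)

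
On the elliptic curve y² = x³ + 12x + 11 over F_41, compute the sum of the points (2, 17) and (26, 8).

(33, 10)

(2, 17) + (26, 8). λ = (8 - 17)/(26 - 2) ≡ 32/24 mod 41. 24⁻¹ ≡ 12 (mod 41) since 24·12 = 288 ≡ 1, so λ ≡ 15.
  x = λ² - 2 - 26 = 225 - 28 ≡ 33; y = λ·(2 - 33) - 17 ≡ 10. → (33, 10)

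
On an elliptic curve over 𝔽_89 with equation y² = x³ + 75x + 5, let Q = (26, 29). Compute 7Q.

(53, 69)

Repeated addition: build up to 7Q.
2Q: tangent at (26, 29): λ = (3·26² + 75)/(2·29) ≡ 56/58. 58⁻¹ ≡ 66 (mod 89), so λ ≡ 56·66 ≡ 47.
  x = λ² - 26 - 26 = 2209 - 52 ≡ 21; y = λ·(26 - 21) - 29 ≡ 28. → (21, 28)
3Q: (21, 28) + (26, 29). λ = (29 - 28)/(26 - 21) ≡ 1/5 mod 89. 5⁻¹ ≡ 18 (mod 89), so λ ≡ 18.
  x = λ² - 21 - 26 = 324 - 47 ≡ 10; y = λ·(21 - 10) - 28 ≡ 81. → (10, 81)
4Q: (10, 81) + (26, 29). λ = (29 - 81)/(26 - 10) ≡ 37/16 mod 89. 16⁻¹ ≡ 39 (mod 89), so λ ≡ 19.
  x = λ² - 10 - 26 = 361 - 36 ≡ 58; y = λ·(10 - 58) - 81 ≡ 75. → (58, 75)
5Q: (58, 75) + (26, 29). λ = (29 - 75)/(26 - 58) ≡ 43/57 mod 89. 57⁻¹ ≡ 25 (mod 89), so λ ≡ 7.
  x = λ² - 58 - 26 = 49 - 84 ≡ 54; y = λ·(58 - 54) - 75 ≡ 42. → (54, 42)
6Q: (54, 42) + (26, 29). λ = (29 - 42)/(26 - 54) ≡ 76/61 mod 89. 61⁻¹ ≡ 54 (mod 89), so λ ≡ 10.
  x = λ² - 54 - 26 = 100 - 80 ≡ 20; y = λ·(54 - 20) - 42 ≡ 31. → (20, 31)
7Q: (20, 31) + (26, 29). λ = (29 - 31)/(26 - 20) ≡ 87/6 mod 89. 6⁻¹ ≡ 15 (mod 89), so λ ≡ 59.
  x = λ² - 20 - 26 = 3481 - 46 ≡ 53; y = λ·(20 - 53) - 31 ≡ 69. → (53, 69)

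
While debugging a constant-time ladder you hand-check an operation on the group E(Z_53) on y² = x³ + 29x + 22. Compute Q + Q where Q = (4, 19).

tangent at (4, 19): λ = (3·4² + 29)/(2·19) ≡ 24/38. 38⁻¹ ≡ 7 (mod 53) since 38·7 = 266 ≡ 1, so λ ≡ 24·7 ≡ 9.
  x = λ² - 4 - 4 = 81 - 8 ≡ 20; y = λ·(4 - 20) - 19 ≡ 49. → (20, 49)

(20, 49)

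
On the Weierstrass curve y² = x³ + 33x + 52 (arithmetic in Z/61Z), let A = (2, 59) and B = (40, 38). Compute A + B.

(0, 33)

(2, 59) + (40, 38). λ = (38 - 59)/(40 - 2) ≡ 40/38 mod 61. 38⁻¹ ≡ 53 (mod 61) since 38·53 = 2014 ≡ 1, so λ ≡ 46.
  x = λ² - 2 - 40 = 2116 - 42 ≡ 0; y = λ·(2 - 0) - 59 ≡ 33. → (0, 33)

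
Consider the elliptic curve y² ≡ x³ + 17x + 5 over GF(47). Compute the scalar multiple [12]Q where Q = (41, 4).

O

Repeated addition: build up to 12Q.
2Q: tangent at (41, 4): λ = (3·41² + 17)/(2·4) ≡ 31/8. 8⁻¹ ≡ 6 (mod 47), so λ ≡ 31·6 ≡ 45.
  x = λ² - 41 - 41 = 2025 - 82 ≡ 16; y = λ·(41 - 16) - 4 ≡ 40. → (16, 40)
3Q: (16, 40) + (41, 4). λ = (4 - 40)/(41 - 16) ≡ 11/25 mod 47. 25⁻¹ ≡ 32 (mod 47), so λ ≡ 23.
  x = λ² - 16 - 41 = 529 - 57 ≡ 2; y = λ·(16 - 2) - 40 ≡ 0. → (2, 0)
4Q: (2, 0) + (41, 4). λ = (4 - 0)/(41 - 2) ≡ 4/39 mod 47. 39⁻¹ ≡ 41 (mod 47), so λ ≡ 23.
  x = λ² - 2 - 41 = 529 - 43 ≡ 16; y = λ·(2 - 16) - 0 ≡ 7. → (16, 7)
5Q: (16, 7) + (41, 4). λ = (4 - 7)/(41 - 16) ≡ 44/25 mod 47. 25⁻¹ ≡ 32 (mod 47), so λ ≡ 45.
  x = λ² - 16 - 41 = 2025 - 57 ≡ 41; y = λ·(16 - 41) - 7 ≡ 43. → (41, 43)
6Q: (41, 43) + (41, 4): same x and y₁ ≡ -y₂, so the sum is ∞.
7Q: ∞ + (41, 4) = (41, 4) (identity).
8Q: tangent at (41, 4): λ = (3·41² + 17)/(2·4) ≡ 31/8. 8⁻¹ ≡ 6 (mod 47), so λ ≡ 31·6 ≡ 45.
  x = λ² - 41 - 41 = 2025 - 82 ≡ 16; y = λ·(41 - 16) - 4 ≡ 40. → (16, 40)
9Q: (16, 40) + (41, 4). λ = (4 - 40)/(41 - 16) ≡ 11/25 mod 47. 25⁻¹ ≡ 32 (mod 47), so λ ≡ 23.
  x = λ² - 16 - 41 = 529 - 57 ≡ 2; y = λ·(16 - 2) - 40 ≡ 0. → (2, 0)
10Q: (2, 0) + (41, 4). λ = (4 - 0)/(41 - 2) ≡ 4/39 mod 47. 39⁻¹ ≡ 41 (mod 47), so λ ≡ 23.
  x = λ² - 2 - 41 = 529 - 43 ≡ 16; y = λ·(2 - 16) - 0 ≡ 7. → (16, 7)
11Q: (16, 7) + (41, 4). λ = (4 - 7)/(41 - 16) ≡ 44/25 mod 47. 25⁻¹ ≡ 32 (mod 47), so λ ≡ 45.
  x = λ² - 16 - 41 = 2025 - 57 ≡ 41; y = λ·(16 - 41) - 7 ≡ 43. → (41, 43)
12Q: (41, 43) + (41, 4): same x and y₁ ≡ -y₂, so the sum is ∞.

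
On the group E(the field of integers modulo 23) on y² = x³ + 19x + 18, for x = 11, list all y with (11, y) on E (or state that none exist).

x³ + 19x + 18 = 1558 ≡ 17 (mod 23).
17 is a non-residue mod 23; no y exists.

none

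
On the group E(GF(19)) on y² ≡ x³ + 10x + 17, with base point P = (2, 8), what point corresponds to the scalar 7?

Repeated addition: build up to 7P.
2P: tangent at (2, 8): λ = (3·2² + 10)/(2·8) ≡ 3/16. 16⁻¹ ≡ 6 (mod 19) since 16·6 = 96 ≡ 1, so λ ≡ 3·6 ≡ 18.
  x = λ² - 2 - 2 = 324 - 4 ≡ 16; y = λ·(2 - 16) - 8 ≡ 6. → (16, 6)
3P: (16, 6) + (2, 8). λ = (8 - 6)/(2 - 16) ≡ 2/5 mod 19. 5⁻¹ ≡ 4 (mod 19), so λ ≡ 8.
  x = λ² - 16 - 2 = 64 - 18 ≡ 8; y = λ·(16 - 8) - 6 ≡ 1. → (8, 1)
4P: (8, 1) + (2, 8). λ = (8 - 1)/(2 - 8) ≡ 7/13 mod 19. 13⁻¹ ≡ 3 (mod 19), so λ ≡ 2.
  x = λ² - 8 - 2 = 4 - 10 ≡ 13; y = λ·(8 - 13) - 1 ≡ 8. → (13, 8)
5P: (13, 8) + (2, 8). λ = (8 - 8)/(2 - 13) ≡ 0/8 mod 19. 8⁻¹ ≡ 12 (mod 19) since 8·12 = 96 ≡ 1, so λ ≡ 0.
  x = λ² - 13 - 2 = 0 - 15 ≡ 4; y = λ·(13 - 4) - 8 ≡ 11. → (4, 11)
6P: (4, 11) + (2, 8). λ = (8 - 11)/(2 - 4) ≡ 16/17 mod 19. 17⁻¹ ≡ 9 (mod 19), so λ ≡ 11.
  x = λ² - 4 - 2 = 121 - 6 ≡ 1; y = λ·(4 - 1) - 11 ≡ 3. → (1, 3)
7P: (1, 3) + (2, 8). λ = (8 - 3)/(2 - 1) ≡ 5/1 mod 19. 1⁻¹ ≡ 1 (mod 19), so λ ≡ 5.
  x = λ² - 1 - 2 = 25 - 3 ≡ 3; y = λ·(1 - 3) - 3 ≡ 6. → (3, 6)

(3, 6)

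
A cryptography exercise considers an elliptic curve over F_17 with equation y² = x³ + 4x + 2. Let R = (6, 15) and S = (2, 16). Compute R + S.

(8, 11)

(6, 15) + (2, 16). λ = (16 - 15)/(2 - 6) ≡ 1/13 mod 17. 13⁻¹ ≡ 4 (mod 17) since 13·4 = 52 ≡ 1, so λ ≡ 4.
  x = λ² - 6 - 2 = 16 - 8 ≡ 8; y = λ·(6 - 8) - 15 ≡ 11. → (8, 11)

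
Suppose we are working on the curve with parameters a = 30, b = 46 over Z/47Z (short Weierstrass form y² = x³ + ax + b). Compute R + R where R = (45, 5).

(16, 4)

tangent at (45, 5): λ = (3·45² + 30)/(2·5) ≡ 42/10. 10⁻¹ ≡ 33 (mod 47), so λ ≡ 42·33 ≡ 23.
  x = λ² - 45 - 45 = 529 - 90 ≡ 16; y = λ·(45 - 16) - 5 ≡ 4. → (16, 4)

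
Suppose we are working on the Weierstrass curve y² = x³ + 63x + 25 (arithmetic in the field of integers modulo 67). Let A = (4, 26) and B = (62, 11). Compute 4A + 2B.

First 4A:
Double-and-add on 4 = (100)₂. Start with A = (4, 26) for the leading 1-bit.
double: tangent at (4, 26): λ = (3·4² + 63)/(2·26) ≡ 44/52. 52⁻¹ ≡ 58 (mod 67) since 52·58 = 3016 ≡ 1, so λ ≡ 44·58 ≡ 6.
  x = λ² - 4 - 4 = 36 - 8 ≡ 28; y = λ·(4 - 28) - 26 ≡ 31. → (28, 31)
double: tangent at (28, 31): λ = (3·28² + 63)/(2·31) ≡ 3/62. 62⁻¹ ≡ 40 (mod 67), so λ ≡ 3·40 ≡ 53.
  x = λ² - 28 - 28 = 2809 - 56 ≡ 6; y = λ·(28 - 6) - 31 ≡ 63. → (6, 63)
4A = (6, 63).
Next 2B:
Repeated addition: build up to 2B.
2B: tangent at (62, 11): λ = (3·62² + 63)/(2·11) ≡ 4/22. 22⁻¹ ≡ 64 (mod 67), so λ ≡ 4·64 ≡ 55.
  x = λ² - 62 - 62 = 3025 - 124 ≡ 20; y = λ·(62 - 20) - 11 ≡ 21. → (20, 21)
2B = (20, 21).
Finally 4A + 2B:
(6, 63) + (20, 21). λ = (21 - 63)/(20 - 6) ≡ 25/14 mod 67. 14⁻¹ ≡ 24 (mod 67), so λ ≡ 64.
  x = λ² - 6 - 20 = 4096 - 26 ≡ 50; y = λ·(6 - 50) - 63 ≡ 2. → (50, 2)

(50, 2)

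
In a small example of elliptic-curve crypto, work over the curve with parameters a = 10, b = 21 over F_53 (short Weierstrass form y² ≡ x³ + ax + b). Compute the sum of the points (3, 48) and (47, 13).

(7, 13)

(3, 48) + (47, 13). λ = (13 - 48)/(47 - 3) ≡ 18/44 mod 53. 44⁻¹ ≡ 47 (mod 53), so λ ≡ 51.
  x = λ² - 3 - 47 = 2601 - 50 ≡ 7; y = λ·(3 - 7) - 48 ≡ 13. → (7, 13)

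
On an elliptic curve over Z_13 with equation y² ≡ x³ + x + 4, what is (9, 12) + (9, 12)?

(7, 4)

tangent at (9, 12): λ = (3·9² + 1)/(2·12) ≡ 10/11. 11⁻¹ ≡ 6 (mod 13), so λ ≡ 10·6 ≡ 8.
  x = λ² - 9 - 9 = 64 - 18 ≡ 7; y = λ·(9 - 7) - 12 ≡ 4. → (7, 4)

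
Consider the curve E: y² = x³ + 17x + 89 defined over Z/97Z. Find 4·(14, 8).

(41, 62)

Write Q = (14, 8).
Double-and-add on 4 = (100)₂. Start with Q = (14, 8) for the leading 1-bit.
double: tangent at (14, 8): λ = (3·14² + 17)/(2·8) ≡ 23/16. 16⁻¹ ≡ 91 (mod 97), so λ ≡ 23·91 ≡ 56.
  x = λ² - 14 - 14 = 3136 - 28 ≡ 4; y = λ·(14 - 4) - 8 ≡ 67. → (4, 67)
double: tangent at (4, 67): λ = (3·4² + 17)/(2·67) ≡ 65/37. 37⁻¹ ≡ 21 (mod 97) since 37·21 = 777 ≡ 1, so λ ≡ 65·21 ≡ 7.
  x = λ² - 4 - 4 = 49 - 8 ≡ 41; y = λ·(4 - 41) - 67 ≡ 62. → (41, 62)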